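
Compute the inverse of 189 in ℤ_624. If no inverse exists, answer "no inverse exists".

no inverse exists

Euclidean algorithm on 624, 189:
624 = 3×189 + 57
189 = 3×57 + 18
57 = 3×18 + 3
18 = 6×3 + 0
Since gcd = 3 > 1, 189 is not a unit mod 624.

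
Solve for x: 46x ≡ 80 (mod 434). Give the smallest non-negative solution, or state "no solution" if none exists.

First find gcd(46, 434):
434 = 9·46 + 20
46 = 2·20 + 6
20 = 3·6 + 2
6 = 3·2 + 0
gcd = 2 and 2 | 80, so solutions exist. Divide through by 2: 23x ≡ 40 (mod 217).
Now find 23⁻¹ mod 217:
217 = 9×23 + 10
23 = 2×10 + 3
10 = 3×3 + 1
3 = 3×1 + 0
Back-substitute:
1 = 10 − 3·3
1 = −3·23 + 7·10
1 = 7·217 − 66·23
So 23·(-66) ≡ 1 (mod 217), i.e. 23⁻¹ ≡ 151.
Then x ≡ 151·40 ≡ 181 (mod 217); the smallest non-negative solution is x = 181.

181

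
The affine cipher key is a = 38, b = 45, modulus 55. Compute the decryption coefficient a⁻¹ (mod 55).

42

Extended Euclidean algorithm:
55 = 1·38 + 17
38 = 2·17 + 4
17 = 4·4 + 1
4 = 4·1 + 0
Since gcd(38, 55) = 1, back-substitute to write 1 as a combination:
1 = 17 − 4·4
1 = −4·38 + 9·17
1 = 9·55 − 13·38
So 38·(-13) ≡ 1 (mod 55), and -13 ≡ 42 (mod 55).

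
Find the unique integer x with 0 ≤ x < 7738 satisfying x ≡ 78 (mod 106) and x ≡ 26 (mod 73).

7180

Write x = 78 + 106·k. Then 106·k ≡ 26 − 78 ≡ 21 (mod 73).
Need 106⁻¹ mod 73. Extended Euclid on (73, 33):
73 = 2*33 + 7
33 = 4*7 + 5
7 = 1*5 + 2
5 = 2*2 + 1
2 = 2*1 + 0
Back-substitute:
1 = 5 − 2·2
1 = −2·7 + 3·5
1 = 3·33 − 14·7
1 = −14·73 + 31·33
106⁻¹ ≡ 31 (mod 73), so k ≡ 31·21 ≡ 67 (mod 73).
x = 78 + 106·67 = 7180.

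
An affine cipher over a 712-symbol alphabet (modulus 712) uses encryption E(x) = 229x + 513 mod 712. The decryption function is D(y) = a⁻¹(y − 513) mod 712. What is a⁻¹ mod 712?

Apply the Euclidean algorithm to 712 and 229:
712 = 3*229 + 25
229 = 9*25 + 4
25 = 6*4 + 1
4 = 4*1 + 0
The gcd is 1. Working backward:
1 = 25 − 6·4
1 = −6·229 + 55·25
1 = 55·712 − 171·229
So 229·(-171) ≡ 1 (mod 712), and -171 ≡ 541 (mod 712).

541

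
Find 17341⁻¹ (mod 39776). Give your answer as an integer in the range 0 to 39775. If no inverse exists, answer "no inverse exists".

27509

Run Euclid on (39776, 17341):
39776 = 2·17341 + 5094
17341 = 3·5094 + 2059
5094 = 2·2059 + 976
2059 = 2·976 + 107
976 = 9·107 + 13
107 = 8·13 + 3
13 = 4·3 + 1
3 = 3·1 + 0
Since gcd(17341, 39776) = 1, back-substitute to write 1 as a combination:
1 = 13 − 4·3
1 = −4·107 + 33·13
1 = 33·976 − 301·107
1 = −301·2059 + 635·976
1 = 635·5094 − 1571·2059
1 = −1571·17341 + 5348·5094
1 = 5348·39776 − 12267·17341
So 17341·(-12267) ≡ 1 (mod 39776), and -12267 ≡ 27509 (mod 39776).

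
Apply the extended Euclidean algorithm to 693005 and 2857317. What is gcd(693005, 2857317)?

1

Apply Euclid's algorithm to 2857317 and 693005:
2857317 = 4×693005 + 85297
693005 = 8×85297 + 10629
85297 = 8×10629 + 265
10629 = 40×265 + 29
265 = 9×29 + 4
29 = 7×4 + 1
4 = 4×1 + 0
gcd(693005, 2857317) = 1.
Working backward:
1 = 29 − 7·4
1 = −7·265 + 64·29
1 = 64·10629 − 2567·265
1 = −2567·85297 + 20600·10629
1 = 20600·693005 − 167367·85297
1 = −167367·2857317 + 690068·693005
So 1 = (-167367)·2857317 + (690068)·693005.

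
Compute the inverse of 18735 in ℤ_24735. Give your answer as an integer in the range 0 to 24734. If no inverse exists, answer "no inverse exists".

no inverse exists

Euclidean algorithm on 24735, 18735:
24735 = 1*18735 + 6000
18735 = 3*6000 + 735
6000 = 8*735 + 120
735 = 6*120 + 15
120 = 8*15 + 0
The gcd is 15, not 1, hence no inverse exists.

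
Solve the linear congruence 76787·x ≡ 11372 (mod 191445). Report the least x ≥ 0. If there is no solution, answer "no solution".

189301

First find gcd(76787, 191445):
191445 = 2·76787 + 37871
76787 = 2·37871 + 1045
37871 = 36·1045 + 251
1045 = 4·251 + 41
251 = 6·41 + 5
41 = 8·5 + 1
5 = 5·1 + 0
gcd = 1, so a unique solution mod 191445 exists.
Back-substitute for the Bézout coefficients:
1 = 41 − 8·5
1 = −8·251 + 49·41
1 = 49·1045 − 204·251
1 = −204·37871 + 7393·1045
1 = 7393·76787 − 14990·37871
1 = −14990·191445 + 37373·76787
So 76787·(37373) ≡ 1 (mod 191445), giving 76787⁻¹ ≡ 37373.
x ≡ 76787⁻¹·11372 ≡ 37373·11372 ≡ 189301 (mod 191445).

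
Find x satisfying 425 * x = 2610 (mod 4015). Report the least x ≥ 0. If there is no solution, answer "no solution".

299

First find gcd(425, 4015):
4015 = 9·425 + 190
425 = 2·190 + 45
190 = 4·45 + 10
45 = 4·10 + 5
10 = 2·5 + 0
gcd = 5 and 5 | 2610, so solutions exist. Divide through by 5: 85x ≡ 522 (mod 803).
Now find 85⁻¹ mod 803:
803 = 9·85 + 38
85 = 2·38 + 9
38 = 4·9 + 2
9 = 4·2 + 1
2 = 2·1 + 0
Back-substitute:
1 = 9 − 4·2
1 = −4·38 + 17·9
1 = 17·85 − 38·38
1 = −38·803 + 359·85
So 85⁻¹ ≡ 359 (mod 803).
Then x ≡ 359·522 ≡ 299 (mod 803); the smallest non-negative solution is x = 299.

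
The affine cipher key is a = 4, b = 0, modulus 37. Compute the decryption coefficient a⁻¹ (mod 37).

gcd(37, 4) by repeated division:
37 = 9×4 + 1
4 = 4×1 + 0
The gcd is 1. Working backward:
1 = 37 − 9·4
Thus 4·(-9) ≡ 1 (mod 37); reducing, -9 mod 37 = 28.

28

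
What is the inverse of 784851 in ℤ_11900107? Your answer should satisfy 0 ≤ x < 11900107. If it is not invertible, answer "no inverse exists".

Run Euclid on (11900107, 784851):
11900107 = 15*784851 + 127342
784851 = 6*127342 + 20799
127342 = 6*20799 + 2548
20799 = 8*2548 + 415
2548 = 6*415 + 58
415 = 7*58 + 9
58 = 6*9 + 4
9 = 2*4 + 1
4 = 4*1 + 0
The gcd is 1. Working backward:
1 = 9 − 2·4
1 = −2·58 + 13·9
1 = 13·415 − 93·58
1 = −93·2548 + 571·415
1 = 571·20799 − 4661·2548
1 = −4661·127342 + 28537·20799
1 = 28537·784851 − 175883·127342
1 = −175883·11900107 + 2666782·784851
So 784851·2666782 ≡ 1 (mod 11900107).

2666782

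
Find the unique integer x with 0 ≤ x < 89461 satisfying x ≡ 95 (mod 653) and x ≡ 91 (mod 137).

Write x = 95 + 653·k. Then 653·k ≡ 91 − 95 ≡ 133 (mod 137).
Need 653⁻¹ mod 137. Extended Euclid on (137, 105):
137 = 1×105 + 32
105 = 3×32 + 9
32 = 3×9 + 5
9 = 1×5 + 4
5 = 1×4 + 1
4 = 4×1 + 0
Back-substitute:
1 = 5 − 4
1 = −9 + 2·5
1 = 2·32 − 7·9
1 = −7·105 + 23·32
1 = 23·137 − 30·105
653⁻¹ ≡ 107 (mod 137), so k ≡ 107·133 ≡ 120 (mod 137).
x = 95 + 653·120 = 78455.

78455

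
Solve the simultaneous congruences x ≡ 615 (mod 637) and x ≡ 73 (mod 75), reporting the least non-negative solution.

22273

Write x = 615 + 637·k. Then 637·k ≡ 73 − 615 ≡ 58 (mod 75).
Need 637⁻¹ mod 75. Extended Euclid on (75, 37):
75 = 2*37 + 1
37 = 37*1 + 0
Back-substitute:
1 = 75 − 2·37
637⁻¹ ≡ 73 (mod 75), so k ≡ 73·58 ≡ 34 (mod 75).
x = 615 + 637·34 = 22273.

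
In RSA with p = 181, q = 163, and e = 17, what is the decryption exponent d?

φ(n) = (p−1)(q−1) = 180·162 = 29160.
Need d with 17·d ≡ 1 (mod 29160). Apply the extended Euclidean algorithm:
29160 = 1715·17 + 5
17 = 3·5 + 2
5 = 2·2 + 1
2 = 2·1 + 0
Back-substitute:
1 = 5 − 2·2
1 = −2·17 + 7·5
1 = 7·29160 − 12007·17
So 17·(-12007) ≡ 1 (mod 29160), hence d ≡ -12007 ≡ 17153 (mod 29160).

17153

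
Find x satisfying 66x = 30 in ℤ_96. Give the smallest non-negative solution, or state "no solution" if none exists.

15

First find gcd(66, 96):
96 = 1·66 + 30
66 = 2·30 + 6
30 = 5·6 + 0
gcd = 6 and 6 | 30, so solutions exist. Divide through by 6: 11x ≡ 5 (mod 16).
Now find 11⁻¹ mod 16:
16 = 1*11 + 5
11 = 2*5 + 1
5 = 5*1 + 0
Back-substitute:
1 = 11 − 2·5
1 = −2·16 + 3·11
So 11⁻¹ ≡ 3 (mod 16).
Then x ≡ 3·5 ≡ 15 (mod 16); the smallest non-negative solution is x = 15.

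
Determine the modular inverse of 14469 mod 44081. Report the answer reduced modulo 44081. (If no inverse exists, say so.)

Extended Euclidean algorithm:
44081 = 3*14469 + 674
14469 = 21*674 + 315
674 = 2*315 + 44
315 = 7*44 + 7
44 = 6*7 + 2
7 = 3*2 + 1
2 = 2*1 + 0
The gcd is 1. Working backward:
1 = 7 − 3·2
1 = −3·44 + 19·7
1 = 19·315 − 136·44
1 = −136·674 + 291·315
1 = 291·14469 − 6247·674
1 = −6247·44081 + 19032·14469
So 14469·19032 ≡ 1 (mod 44081).

19032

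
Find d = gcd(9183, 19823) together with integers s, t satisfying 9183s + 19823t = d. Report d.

1

Repeated division:
19823 = 2·9183 + 1457
9183 = 6·1457 + 441
1457 = 3·441 + 134
441 = 3·134 + 39
134 = 3·39 + 17
39 = 2·17 + 5
17 = 3·5 + 2
5 = 2·2 + 1
2 = 2·1 + 0
gcd(9183, 19823) = 1.
Back-substituting:
1 = 5 − 2·2
1 = −2·17 + 7·5
1 = 7·39 − 16·17
1 = −16·134 + 55·39
1 = 55·441 − 181·134
1 = −181·1457 + 598·441
1 = 598·9183 − 3769·1457
1 = −3769·19823 + 8136·9183
So 1 = (-3769)·19823 + (8136)·9183.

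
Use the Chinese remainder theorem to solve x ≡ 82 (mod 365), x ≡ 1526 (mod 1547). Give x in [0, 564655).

Write x = 82 + 365·k. Then 365·k ≡ 1526 − 82 ≡ 1444 (mod 1547).
Need 365⁻¹ mod 1547. Extended Euclid on (1547, 365):
1547 = 4*365 + 87
365 = 4*87 + 17
87 = 5*17 + 2
17 = 8*2 + 1
2 = 2*1 + 0
Back-substitute:
1 = 17 − 8·2
1 = −8·87 + 41·17
1 = 41·365 − 172·87
1 = −172·1547 + 729·365
365⁻¹ ≡ 729 (mod 1547), so k ≡ 729·1444 ≡ 716 (mod 1547).
x = 82 + 365·716 = 261422.

261422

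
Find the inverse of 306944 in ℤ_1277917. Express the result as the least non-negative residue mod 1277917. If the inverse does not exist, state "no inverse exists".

375747

Extended Euclidean algorithm:
1277917 = 4·306944 + 50141
306944 = 6·50141 + 6098
50141 = 8·6098 + 1357
6098 = 4·1357 + 670
1357 = 2·670 + 17
670 = 39·17 + 7
17 = 2·7 + 3
7 = 2·3 + 1
3 = 3·1 + 0
gcd = 1, so the inverse exists. Back-substitute:
1 = 7 − 2·3
1 = −2·17 + 5·7
1 = 5·670 − 197·17
1 = −197·1357 + 399·670
1 = 399·6098 − 1793·1357
1 = −1793·50141 + 14743·6098
1 = 14743·306944 − 90251·50141
1 = −90251·1277917 + 375747·306944
So 306944·375747 ≡ 1 (mod 1277917).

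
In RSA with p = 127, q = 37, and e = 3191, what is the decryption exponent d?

φ(n) = (p−1)(q−1) = 126·36 = 4536.
Need d with 3191·d ≡ 1 (mod 4536). Apply the extended Euclidean algorithm:
4536 = 1*3191 + 1345
3191 = 2*1345 + 501
1345 = 2*501 + 343
501 = 1*343 + 158
343 = 2*158 + 27
158 = 5*27 + 23
27 = 1*23 + 4
23 = 5*4 + 3
4 = 1*3 + 1
3 = 3*1 + 0
Back-substitute:
1 = 4 − 3
1 = −23 + 6·4
1 = 6·27 − 7·23
1 = −7·158 + 41·27
1 = 41·343 − 89·158
1 = −89·501 + 130·343
1 = 130·1345 − 349·501
1 = −349·3191 + 828·1345
1 = 828·4536 − 1177·3191
So 3191·(-1177) ≡ 1 (mod 4536), hence d ≡ -1177 ≡ 3359 (mod 4536).

3359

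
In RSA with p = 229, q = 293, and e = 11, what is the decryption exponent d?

48419

φ(n) = (p−1)(q−1) = 228·292 = 66576.
Need d with 11·d ≡ 1 (mod 66576). Apply the extended Euclidean algorithm:
66576 = 6052*11 + 4
11 = 2*4 + 3
4 = 1*3 + 1
3 = 3*1 + 0
Back-substitute:
1 = 4 − 3
1 = −11 + 3·4
1 = 3·66576 − 18157·11
So 11·(-18157) ≡ 1 (mod 66576), hence d ≡ -18157 ≡ 48419 (mod 66576).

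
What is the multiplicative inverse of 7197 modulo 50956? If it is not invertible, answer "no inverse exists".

8213

Apply the Euclidean algorithm to 50956 and 7197:
50956 = 7×7197 + 577
7197 = 12×577 + 273
577 = 2×273 + 31
273 = 8×31 + 25
31 = 1×25 + 6
25 = 4×6 + 1
6 = 6×1 + 0
Since gcd(7197, 50956) = 1, back-substitute to write 1 as a combination:
1 = 25 − 4·6
1 = −4·31 + 5·25
1 = 5·273 − 44·31
1 = −44·577 + 93·273
1 = 93·7197 − 1160·577
1 = −1160·50956 + 8213·7197
So 7197·8213 ≡ 1 (mod 50956).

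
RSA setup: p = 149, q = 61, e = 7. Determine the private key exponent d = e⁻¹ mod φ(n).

φ(n) = (p−1)(q−1) = 148·60 = 8880.
Need d with 7·d ≡ 1 (mod 8880). Apply the extended Euclidean algorithm:
8880 = 1268·7 + 4
7 = 1·4 + 3
4 = 1·3 + 1
3 = 3·1 + 0
Back-substitute:
1 = 4 − 3
1 = −7 + 2·4
1 = 2·8880 − 2537·7
So 7·(-2537) ≡ 1 (mod 8880), hence d ≡ -2537 ≡ 6343 (mod 8880).

6343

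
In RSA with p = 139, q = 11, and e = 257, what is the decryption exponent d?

φ(n) = (p−1)(q−1) = 138·10 = 1380.
Need d with 257·d ≡ 1 (mod 1380). Apply the extended Euclidean algorithm:
1380 = 5·257 + 95
257 = 2·95 + 67
95 = 1·67 + 28
67 = 2·28 + 11
28 = 2·11 + 6
11 = 1·6 + 5
6 = 1·5 + 1
5 = 5·1 + 0
Back-substitute:
1 = 6 − 5
1 = −11 + 2·6
1 = 2·28 − 5·11
1 = −5·67 + 12·28
1 = 12·95 − 17·67
1 = −17·257 + 46·95
1 = 46·1380 − 247·257
So 257·(-247) ≡ 1 (mod 1380), hence d ≡ -247 ≡ 1133 (mod 1380).

1133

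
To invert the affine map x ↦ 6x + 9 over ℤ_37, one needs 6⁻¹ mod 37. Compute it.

31

Apply the Euclidean algorithm to 37 and 6:
37 = 6×6 + 1
6 = 6×1 + 0
Since gcd(6, 37) = 1, back-substitute to write 1 as a combination:
1 = 37 − 6·6
So 6·(-6) ≡ 1 (mod 37), and -6 ≡ 31 (mod 37).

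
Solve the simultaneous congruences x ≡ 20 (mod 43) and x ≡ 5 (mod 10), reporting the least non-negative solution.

235

Write x = 20 + 43·k. Then 43·k ≡ 5 − 20 ≡ 5 (mod 10).
Need 43⁻¹ mod 10. Extended Euclid on (10, 3):
10 = 3·3 + 1
3 = 3·1 + 0
Back-substitute:
1 = 10 − 3·3
43⁻¹ ≡ 7 (mod 10), so k ≡ 7·5 ≡ 5 (mod 10).
x = 20 + 43·5 = 235.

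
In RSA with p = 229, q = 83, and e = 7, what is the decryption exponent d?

2671

φ(n) = (p−1)(q−1) = 228·82 = 18696.
Need d with 7·d ≡ 1 (mod 18696). Apply the extended Euclidean algorithm:
18696 = 2670·7 + 6
7 = 1·6 + 1
6 = 6·1 + 0
Back-substitute:
1 = 7 − 6
1 = −18696 + 2671·7
So 7·2671 ≡ 1 (mod 18696), hence d = 2671.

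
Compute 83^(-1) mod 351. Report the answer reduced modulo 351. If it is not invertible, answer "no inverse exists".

Run Euclid on (351, 83):
351 = 4×83 + 19
83 = 4×19 + 7
19 = 2×7 + 5
7 = 1×5 + 2
5 = 2×2 + 1
2 = 2×1 + 0
The gcd is 1. Working backward:
1 = 5 − 2·2
1 = −2·7 + 3·5
1 = 3·19 − 8·7
1 = −8·83 + 35·19
1 = 35·351 − 148·83
Thus 83·(-148) ≡ 1 (mod 351); reducing, -148 mod 351 = 203.

203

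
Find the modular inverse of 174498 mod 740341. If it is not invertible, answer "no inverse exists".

Extended Euclidean algorithm:
740341 = 4*174498 + 42349
174498 = 4*42349 + 5102
42349 = 8*5102 + 1533
5102 = 3*1533 + 503
1533 = 3*503 + 24
503 = 20*24 + 23
24 = 1*23 + 1
23 = 23*1 + 0
Since gcd(174498, 740341) = 1, back-substitute to write 1 as a combination:
1 = 24 − 23
1 = −503 + 21·24
1 = 21·1533 − 64·503
1 = −64·5102 + 213·1533
1 = 213·42349 − 1768·5102
1 = −1768·174498 + 7285·42349
1 = 7285·740341 − 30908·174498
Hence 174498⁻¹ ≡ -30908 ≡ 709433 (mod 740341).

709433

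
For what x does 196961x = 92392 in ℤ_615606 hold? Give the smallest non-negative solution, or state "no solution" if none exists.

First find gcd(196961, 615606):
615606 = 3·196961 + 24723
196961 = 7·24723 + 23900
24723 = 1·23900 + 823
23900 = 29·823 + 33
823 = 24·33 + 31
33 = 1·31 + 2
31 = 15·2 + 1
2 = 2·1 + 0
gcd = 1, so a unique solution mod 615606 exists.
Back-substitute for the Bézout coefficients:
1 = 31 − 15·2
1 = −15·33 + 16·31
1 = 16·823 − 399·33
1 = −399·23900 + 11587·823
1 = 11587·24723 − 11986·23900
1 = −11986·196961 + 95489·24723
1 = 95489·615606 − 298453·196961
So 196961·(-298453) ≡ 1 (mod 615606), giving 196961⁻¹ ≡ 317153.
x ≡ 196961⁻¹·92392 ≡ 317153·92392 ≡ 169982 (mod 615606).

169982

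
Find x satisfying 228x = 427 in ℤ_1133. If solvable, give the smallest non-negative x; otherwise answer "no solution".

First find gcd(228, 1133):
1133 = 4*228 + 221
228 = 1*221 + 7
221 = 31*7 + 4
7 = 1*4 + 3
4 = 1*3 + 1
3 = 3*1 + 0
gcd = 1, so a unique solution mod 1133 exists.
Back-substitute for the Bézout coefficients:
1 = 4 − 3
1 = −7 + 2·4
1 = 2·221 − 63·7
1 = −63·228 + 65·221
1 = 65·1133 − 323·228
So 228·(-323) ≡ 1 (mod 1133), giving 228⁻¹ ≡ 810.
x ≡ 228⁻¹·427 ≡ 810·427 ≡ 305 (mod 1133).

305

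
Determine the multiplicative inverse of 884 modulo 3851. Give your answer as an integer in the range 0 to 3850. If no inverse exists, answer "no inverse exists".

3472

Extended Euclidean algorithm:
3851 = 4·884 + 315
884 = 2·315 + 254
315 = 1·254 + 61
254 = 4·61 + 10
61 = 6·10 + 1
10 = 10·1 + 0
Since gcd(884, 3851) = 1, back-substitute to write 1 as a combination:
1 = 61 − 6·10
1 = −6·254 + 25·61
1 = 25·315 − 31·254
1 = −31·884 + 87·315
1 = 87·3851 − 379·884
Thus 884·(-379) ≡ 1 (mod 3851); reducing, -379 mod 3851 = 3472.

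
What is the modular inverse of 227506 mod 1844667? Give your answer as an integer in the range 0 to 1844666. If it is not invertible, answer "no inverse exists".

gcd(1844667, 227506) by repeated division:
1844667 = 8×227506 + 24619
227506 = 9×24619 + 5935
24619 = 4×5935 + 879
5935 = 6×879 + 661
879 = 1×661 + 218
661 = 3×218 + 7
218 = 31×7 + 1
7 = 7×1 + 0
gcd = 1, so the inverse exists. Back-substitute:
1 = 218 − 31·7
1 = −31·661 + 94·218
1 = 94·879 − 125·661
1 = −125·5935 + 844·879
1 = 844·24619 − 3501·5935
1 = −3501·227506 + 32353·24619
1 = 32353·1844667 − 262325·227506
Hence 227506⁻¹ ≡ -262325 ≡ 1582342 (mod 1844667).

1582342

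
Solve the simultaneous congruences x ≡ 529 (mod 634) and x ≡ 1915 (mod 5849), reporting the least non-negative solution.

Write x = 529 + 634·k. Then 634·k ≡ 1915 − 529 ≡ 1386 (mod 5849).
Need 634⁻¹ mod 5849. Extended Euclid on (5849, 634):
5849 = 9×634 + 143
634 = 4×143 + 62
143 = 2×62 + 19
62 = 3×19 + 5
19 = 3×5 + 4
5 = 1×4 + 1
4 = 4×1 + 0
Back-substitute:
1 = 5 − 4
1 = −19 + 4·5
1 = 4·62 − 13·19
1 = −13·143 + 30·62
1 = 30·634 − 133·143
1 = −133·5849 + 1227·634
634⁻¹ ≡ 1227 (mod 5849), so k ≡ 1227·1386 ≡ 4412 (mod 5849).
x = 529 + 634·4412 = 2797737.

2797737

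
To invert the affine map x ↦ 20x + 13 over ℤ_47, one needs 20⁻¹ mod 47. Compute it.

Extended Euclidean algorithm:
47 = 2·20 + 7
20 = 2·7 + 6
7 = 1·6 + 1
6 = 6·1 + 0
Since gcd(20, 47) = 1, back-substitute to write 1 as a combination:
1 = 7 − 6
1 = −20 + 3·7
1 = 3·47 − 7·20
Hence 20⁻¹ ≡ -7 ≡ 40 (mod 47).

40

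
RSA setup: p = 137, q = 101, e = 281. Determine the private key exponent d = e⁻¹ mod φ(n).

6921

φ(n) = (p−1)(q−1) = 136·100 = 13600.
Need d with 281·d ≡ 1 (mod 13600). Apply the extended Euclidean algorithm:
13600 = 48·281 + 112
281 = 2·112 + 57
112 = 1·57 + 55
57 = 1·55 + 2
55 = 27·2 + 1
2 = 2·1 + 0
Back-substitute:
1 = 55 − 27·2
1 = −27·57 + 28·55
1 = 28·112 − 55·57
1 = −55·281 + 138·112
1 = 138·13600 − 6679·281
So 281·(-6679) ≡ 1 (mod 13600), hence d ≡ -6679 ≡ 6921 (mod 13600).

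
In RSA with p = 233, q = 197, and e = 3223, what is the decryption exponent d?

24295

φ(n) = (p−1)(q−1) = 232·196 = 45472.
Need d with 3223·d ≡ 1 (mod 45472). Apply the extended Euclidean algorithm:
45472 = 14·3223 + 350
3223 = 9·350 + 73
350 = 4·73 + 58
73 = 1·58 + 15
58 = 3·15 + 13
15 = 1·13 + 2
13 = 6·2 + 1
2 = 2·1 + 0
Back-substitute:
1 = 13 − 6·2
1 = −6·15 + 7·13
1 = 7·58 − 27·15
1 = −27·73 + 34·58
1 = 34·350 − 163·73
1 = −163·3223 + 1501·350
1 = 1501·45472 − 21177·3223
So 3223·(-21177) ≡ 1 (mod 45472), hence d ≡ -21177 ≡ 24295 (mod 45472).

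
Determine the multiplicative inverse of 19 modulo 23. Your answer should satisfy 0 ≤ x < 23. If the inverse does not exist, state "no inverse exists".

17

Apply the Euclidean algorithm to 23 and 19:
23 = 1·19 + 4
19 = 4·4 + 3
4 = 1·3 + 1
3 = 3·1 + 0
The gcd is 1. Working backward:
1 = 4 − 3
1 = −19 + 5·4
1 = 5·23 − 6·19
Thus 19·(-6) ≡ 1 (mod 23); reducing, -6 mod 23 = 17.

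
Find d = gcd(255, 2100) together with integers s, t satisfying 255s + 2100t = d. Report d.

15

Euclidean algorithm:
2100 = 8×255 + 60
255 = 4×60 + 15
60 = 4×15 + 0
gcd(255, 2100) = 15.
Express as a combination:
15 = 255 − 4·60
15 = −4·2100 + 33·255
So 15 = (-4)·2100 + (33)·255.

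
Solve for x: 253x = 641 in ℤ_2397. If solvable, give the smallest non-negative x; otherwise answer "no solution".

1490

First find gcd(253, 2397):
2397 = 9·253 + 120
253 = 2·120 + 13
120 = 9·13 + 3
13 = 4·3 + 1
3 = 3·1 + 0
gcd = 1, so a unique solution mod 2397 exists.
Back-substitute for the Bézout coefficients:
1 = 13 − 4·3
1 = −4·120 + 37·13
1 = 37·253 − 78·120
1 = −78·2397 + 739·253
So 253·(739) ≡ 1 (mod 2397), giving 253⁻¹ ≡ 739.
x ≡ 253⁻¹·641 ≡ 739·641 ≡ 1490 (mod 2397).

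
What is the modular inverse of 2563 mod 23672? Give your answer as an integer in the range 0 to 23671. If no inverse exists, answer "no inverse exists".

Euclidean algorithm on 23672, 2563:
23672 = 9×2563 + 605
2563 = 4×605 + 143
605 = 4×143 + 33
143 = 4×33 + 11
33 = 3×11 + 0
gcd(2563, 23672) = 11 ≠ 1, so 2563 has no multiplicative inverse modulo 23672.

no inverse exists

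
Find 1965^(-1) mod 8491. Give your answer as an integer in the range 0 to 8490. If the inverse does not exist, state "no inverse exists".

2005

Apply the Euclidean algorithm to 8491 and 1965:
8491 = 4×1965 + 631
1965 = 3×631 + 72
631 = 8×72 + 55
72 = 1×55 + 17
55 = 3×17 + 4
17 = 4×4 + 1
4 = 4×1 + 0
The gcd is 1. Working backward:
1 = 17 − 4·4
1 = −4·55 + 13·17
1 = 13·72 − 17·55
1 = −17·631 + 149·72
1 = 149·1965 − 464·631
1 = −464·8491 + 2005·1965
So 1965·2005 ≡ 1 (mod 8491).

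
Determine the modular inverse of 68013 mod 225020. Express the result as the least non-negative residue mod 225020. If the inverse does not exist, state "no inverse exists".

211217

Run Euclid on (225020, 68013):
225020 = 3*68013 + 20981
68013 = 3*20981 + 5070
20981 = 4*5070 + 701
5070 = 7*701 + 163
701 = 4*163 + 49
163 = 3*49 + 16
49 = 3*16 + 1
16 = 16*1 + 0
Since gcd(68013, 225020) = 1, back-substitute to write 1 as a combination:
1 = 49 − 3·16
1 = −3·163 + 10·49
1 = 10·701 − 43·163
1 = −43·5070 + 311·701
1 = 311·20981 − 1287·5070
1 = −1287·68013 + 4172·20981
1 = 4172·225020 − 13803·68013
Thus 68013·(-13803) ≡ 1 (mod 225020); reducing, -13803 mod 225020 = 211217.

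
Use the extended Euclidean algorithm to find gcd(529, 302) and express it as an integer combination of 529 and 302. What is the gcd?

1

Repeated division:
529 = 1×302 + 227
302 = 1×227 + 75
227 = 3×75 + 2
75 = 37×2 + 1
2 = 2×1 + 0
gcd(529, 302) = 1.
Express as a combination:
1 = 75 − 37·2
1 = −37·227 + 112·75
1 = 112·302 − 149·227
1 = −149·529 + 261·302
So 1 = (-149)·529 + (261)·302.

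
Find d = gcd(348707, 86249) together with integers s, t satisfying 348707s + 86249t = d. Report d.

1

Apply Euclid's algorithm to 348707 and 86249:
348707 = 4×86249 + 3711
86249 = 23×3711 + 896
3711 = 4×896 + 127
896 = 7×127 + 7
127 = 18×7 + 1
7 = 7×1 + 0
gcd(348707, 86249) = 1.
Express as a combination:
1 = 127 − 18·7
1 = −18·896 + 127·127
1 = 127·3711 − 526·896
1 = −526·86249 + 12225·3711
1 = 12225·348707 − 49426·86249
So 1 = (12225)·348707 + (-49426)·86249.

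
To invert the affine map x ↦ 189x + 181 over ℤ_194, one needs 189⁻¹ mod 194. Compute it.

Apply the Euclidean algorithm to 194 and 189:
194 = 1*189 + 5
189 = 37*5 + 4
5 = 1*4 + 1
4 = 4*1 + 0
Since gcd(189, 194) = 1, back-substitute to write 1 as a combination:
1 = 5 − 4
1 = −189 + 38·5
1 = 38·194 − 39·189
Hence 189⁻¹ ≡ -39 ≡ 155 (mod 194).

155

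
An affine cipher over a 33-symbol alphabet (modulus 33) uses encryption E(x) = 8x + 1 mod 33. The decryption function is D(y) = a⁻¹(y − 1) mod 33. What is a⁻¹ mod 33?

29

Apply the Euclidean algorithm to 33 and 8:
33 = 4×8 + 1
8 = 8×1 + 0
The gcd is 1. Working backward:
1 = 33 − 4·8
Thus 8·(-4) ≡ 1 (mod 33); reducing, -4 mod 33 = 29.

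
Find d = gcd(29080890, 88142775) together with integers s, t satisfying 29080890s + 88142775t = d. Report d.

15

Euclidean algorithm:
88142775 = 3×29080890 + 900105
29080890 = 32×900105 + 277530
900105 = 3×277530 + 67515
277530 = 4×67515 + 7470
67515 = 9×7470 + 285
7470 = 26×285 + 60
285 = 4×60 + 45
60 = 1×45 + 15
45 = 3×15 + 0
gcd(29080890, 88142775) = 15.
Working backward:
15 = 60 − 45
15 = −285 + 5·60
15 = 5·7470 − 131·285
15 = −131·67515 + 1184·7470
15 = 1184·277530 − 4867·67515
15 = −4867·900105 + 15785·277530
15 = 15785·29080890 − 509987·900105
15 = −509987·88142775 + 1545746·29080890
So 15 = (-509987)·88142775 + (1545746)·29080890.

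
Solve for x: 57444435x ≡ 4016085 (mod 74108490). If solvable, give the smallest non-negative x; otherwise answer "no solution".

1473755

First find gcd(57444435, 74108490):
74108490 = 1*57444435 + 16664055
57444435 = 3*16664055 + 7452270
16664055 = 2*7452270 + 1759515
7452270 = 4*1759515 + 414210
1759515 = 4*414210 + 102675
414210 = 4*102675 + 3510
102675 = 29*3510 + 885
3510 = 3*885 + 855
885 = 1*855 + 30
855 = 28*30 + 15
30 = 2*15 + 0
gcd = 15 and 15 | 4016085, so solutions exist. Divide through by 15: 3829629x ≡ 267739 (mod 4940566).
Now find 3829629⁻¹ mod 4940566:
4940566 = 1×3829629 + 1110937
3829629 = 3×1110937 + 496818
1110937 = 2×496818 + 117301
496818 = 4×117301 + 27614
117301 = 4×27614 + 6845
27614 = 4×6845 + 234
6845 = 29×234 + 59
234 = 3×59 + 57
59 = 1×57 + 2
57 = 28×2 + 1
2 = 2×1 + 0
Back-substitute:
1 = 57 − 28·2
1 = −28·59 + 29·57
1 = 29·234 − 115·59
1 = −115·6845 + 3364·234
1 = 3364·27614 − 13571·6845
1 = −13571·117301 + 57648·27614
1 = 57648·496818 − 244163·117301
1 = −244163·1110937 + 545974·496818
1 = 545974·3829629 − 1882085·1110937
1 = −1882085·4940566 + 2428059·3829629
So 3829629⁻¹ ≡ 2428059 (mod 4940566).
Then x ≡ 2428059·267739 ≡ 1473755 (mod 4940566); the smallest non-negative solution is x = 1473755.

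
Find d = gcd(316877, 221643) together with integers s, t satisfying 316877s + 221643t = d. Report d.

Apply Euclid's algorithm to 316877 and 221643:
316877 = 1*221643 + 95234
221643 = 2*95234 + 31175
95234 = 3*31175 + 1709
31175 = 18*1709 + 413
1709 = 4*413 + 57
413 = 7*57 + 14
57 = 4*14 + 1
14 = 14*1 + 0
gcd(316877, 221643) = 1.
Back-substituting:
1 = 57 − 4·14
1 = −4·413 + 29·57
1 = 29·1709 − 120·413
1 = −120·31175 + 2189·1709
1 = 2189·95234 − 6687·31175
1 = −6687·221643 + 15563·95234
1 = 15563·316877 − 22250·221643
So 1 = (15563)·316877 + (-22250)·221643.

1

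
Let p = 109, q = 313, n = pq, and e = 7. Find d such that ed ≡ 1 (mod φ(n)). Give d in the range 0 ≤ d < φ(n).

19255

φ(n) = (p−1)(q−1) = 108·312 = 33696.
Need d with 7·d ≡ 1 (mod 33696). Apply the extended Euclidean algorithm:
33696 = 4813*7 + 5
7 = 1*5 + 2
5 = 2*2 + 1
2 = 2*1 + 0
Back-substitute:
1 = 5 − 2·2
1 = −2·7 + 3·5
1 = 3·33696 − 14441·7
So 7·(-14441) ≡ 1 (mod 33696), hence d ≡ -14441 ≡ 19255 (mod 33696).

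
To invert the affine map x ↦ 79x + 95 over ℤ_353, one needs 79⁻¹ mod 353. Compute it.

143

Run Euclid on (353, 79):
353 = 4·79 + 37
79 = 2·37 + 5
37 = 7·5 + 2
5 = 2·2 + 1
2 = 2·1 + 0
gcd = 1, so the inverse exists. Back-substitute:
1 = 5 − 2·2
1 = −2·37 + 15·5
1 = 15·79 − 32·37
1 = −32·353 + 143·79
So 79·143 ≡ 1 (mod 353).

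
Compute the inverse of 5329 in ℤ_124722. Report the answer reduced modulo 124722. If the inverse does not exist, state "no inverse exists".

Apply the Euclidean algorithm to 124722 and 5329:
124722 = 23*5329 + 2155
5329 = 2*2155 + 1019
2155 = 2*1019 + 117
1019 = 8*117 + 83
117 = 1*83 + 34
83 = 2*34 + 15
34 = 2*15 + 4
15 = 3*4 + 3
4 = 1*3 + 1
3 = 3*1 + 0
Since gcd(5329, 124722) = 1, back-substitute to write 1 as a combination:
1 = 4 − 3
1 = −15 + 4·4
1 = 4·34 − 9·15
1 = −9·83 + 22·34
1 = 22·117 − 31·83
1 = −31·1019 + 270·117
1 = 270·2155 − 571·1019
1 = −571·5329 + 1412·2155
1 = 1412·124722 − 33047·5329
So 5329·(-33047) ≡ 1 (mod 124722), and -33047 ≡ 91675 (mod 124722).

91675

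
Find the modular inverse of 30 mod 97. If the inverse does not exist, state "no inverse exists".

Apply the Euclidean algorithm to 97 and 30:
97 = 3×30 + 7
30 = 4×7 + 2
7 = 3×2 + 1
2 = 2×1 + 0
The gcd is 1. Working backward:
1 = 7 − 3·2
1 = −3·30 + 13·7
1 = 13·97 − 42·30
So 30·(-42) ≡ 1 (mod 97), and -42 ≡ 55 (mod 97).

55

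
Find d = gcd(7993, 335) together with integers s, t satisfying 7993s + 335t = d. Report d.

1

Euclidean algorithm:
7993 = 23*335 + 288
335 = 1*288 + 47
288 = 6*47 + 6
47 = 7*6 + 5
6 = 1*5 + 1
5 = 5*1 + 0
gcd(7993, 335) = 1.
Back-substituting:
1 = 6 − 5
1 = −47 + 8·6
1 = 8·288 − 49·47
1 = −49·335 + 57·288
1 = 57·7993 − 1360·335
So 1 = (57)·7993 + (-1360)·335.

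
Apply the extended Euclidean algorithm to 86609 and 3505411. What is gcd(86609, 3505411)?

1

Euclidean algorithm:
3505411 = 40*86609 + 41051
86609 = 2*41051 + 4507
41051 = 9*4507 + 488
4507 = 9*488 + 115
488 = 4*115 + 28
115 = 4*28 + 3
28 = 9*3 + 1
3 = 3*1 + 0
gcd(86609, 3505411) = 1.
Working backward:
1 = 28 − 9·3
1 = −9·115 + 37·28
1 = 37·488 − 157·115
1 = −157·4507 + 1450·488
1 = 1450·41051 − 13207·4507
1 = −13207·86609 + 27864·41051
1 = 27864·3505411 − 1127767·86609
So 1 = (27864)·3505411 + (-1127767)·86609.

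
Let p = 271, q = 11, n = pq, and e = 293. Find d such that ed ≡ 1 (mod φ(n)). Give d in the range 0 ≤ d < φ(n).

φ(n) = (p−1)(q−1) = 270·10 = 2700.
Need d with 293·d ≡ 1 (mod 2700). Apply the extended Euclidean algorithm:
2700 = 9·293 + 63
293 = 4·63 + 41
63 = 1·41 + 22
41 = 1·22 + 19
22 = 1·19 + 3
19 = 6·3 + 1
3 = 3·1 + 0
Back-substitute:
1 = 19 − 6·3
1 = −6·22 + 7·19
1 = 7·41 − 13·22
1 = −13·63 + 20·41
1 = 20·293 − 93·63
1 = −93·2700 + 857·293
So 293·857 ≡ 1 (mod 2700), hence d = 857.

857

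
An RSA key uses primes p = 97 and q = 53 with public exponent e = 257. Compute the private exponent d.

φ(n) = (p−1)(q−1) = 96·52 = 4992.
Need d with 257·d ≡ 1 (mod 4992). Apply the extended Euclidean algorithm:
4992 = 19·257 + 109
257 = 2·109 + 39
109 = 2·39 + 31
39 = 1·31 + 8
31 = 3·8 + 7
8 = 1·7 + 1
7 = 7·1 + 0
Back-substitute:
1 = 8 − 7
1 = −31 + 4·8
1 = 4·39 − 5·31
1 = −5·109 + 14·39
1 = 14·257 − 33·109
1 = −33·4992 + 641·257
So 257·641 ≡ 1 (mod 4992), hence d = 641.

641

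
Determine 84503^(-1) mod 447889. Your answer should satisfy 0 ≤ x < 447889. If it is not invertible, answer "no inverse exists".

gcd(447889, 84503) by repeated division:
447889 = 5×84503 + 25374
84503 = 3×25374 + 8381
25374 = 3×8381 + 231
8381 = 36×231 + 65
231 = 3×65 + 36
65 = 1×36 + 29
36 = 1×29 + 7
29 = 4×7 + 1
7 = 7×1 + 0
Since gcd(84503, 447889) = 1, back-substitute to write 1 as a combination:
1 = 29 − 4·7
1 = −4·36 + 5·29
1 = 5·65 − 9·36
1 = −9·231 + 32·65
1 = 32·8381 − 1161·231
1 = −1161·25374 + 3515·8381
1 = 3515·84503 − 11706·25374
1 = −11706·447889 + 62045·84503
So 84503·62045 ≡ 1 (mod 447889).

62045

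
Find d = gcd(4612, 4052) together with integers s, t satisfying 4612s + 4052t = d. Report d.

Apply Euclid's algorithm to 4612 and 4052:
4612 = 1×4052 + 560
4052 = 7×560 + 132
560 = 4×132 + 32
132 = 4×32 + 4
32 = 8×4 + 0
gcd(4612, 4052) = 4.
Back-substituting:
4 = 132 − 4·32
4 = −4·560 + 17·132
4 = 17·4052 − 123·560
4 = −123·4612 + 140·4052
So 4 = (-123)·4612 + (140)·4052.

4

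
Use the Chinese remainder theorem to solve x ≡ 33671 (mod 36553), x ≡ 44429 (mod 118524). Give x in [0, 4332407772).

2803137029

Write x = 33671 + 36553·k. Then 36553·k ≡ 44429 − 33671 ≡ 10758 (mod 118524).
Need 36553⁻¹ mod 118524. Extended Euclid on (118524, 36553):
118524 = 3·36553 + 8865
36553 = 4·8865 + 1093
8865 = 8·1093 + 121
1093 = 9·121 + 4
121 = 30·4 + 1
4 = 4·1 + 0
Back-substitute:
1 = 121 − 30·4
1 = −30·1093 + 271·121
1 = 271·8865 − 2198·1093
1 = −2198·36553 + 9063·8865
1 = 9063·118524 − 29387·36553
36553⁻¹ ≡ 89137 (mod 118524), so k ≡ 89137·10758 ≡ 76686 (mod 118524).
x = 33671 + 36553·76686 = 2803137029.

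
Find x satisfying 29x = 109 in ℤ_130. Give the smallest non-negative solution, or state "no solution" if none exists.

First find gcd(29, 130):
130 = 4*29 + 14
29 = 2*14 + 1
14 = 14*1 + 0
gcd = 1, so a unique solution mod 130 exists.
Back-substitute for the Bézout coefficients:
1 = 29 − 2·14
1 = −2·130 + 9·29
So 29·(9) ≡ 1 (mod 130), giving 29⁻¹ ≡ 9.
x ≡ 29⁻¹·109 ≡ 9·109 ≡ 71 (mod 130).

71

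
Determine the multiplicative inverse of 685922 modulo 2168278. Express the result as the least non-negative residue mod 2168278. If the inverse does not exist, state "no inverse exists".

no inverse exists

Compute gcd(685922, 2168278):
2168278 = 3·685922 + 110512
685922 = 6·110512 + 22850
110512 = 4·22850 + 19112
22850 = 1·19112 + 3738
19112 = 5·3738 + 422
3738 = 8·422 + 362
422 = 1·362 + 60
362 = 6·60 + 2
60 = 30·2 + 0
gcd(685922, 2168278) = 2 ≠ 1, so 685922 has no multiplicative inverse modulo 2168278.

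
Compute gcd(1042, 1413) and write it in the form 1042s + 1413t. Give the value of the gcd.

1

Apply Euclid's algorithm to 1413 and 1042:
1413 = 1·1042 + 371
1042 = 2·371 + 300
371 = 1·300 + 71
300 = 4·71 + 16
71 = 4·16 + 7
16 = 2·7 + 2
7 = 3·2 + 1
2 = 2·1 + 0
gcd(1042, 1413) = 1.
Express as a combination:
1 = 7 − 3·2
1 = −3·16 + 7·7
1 = 7·71 − 31·16
1 = −31·300 + 131·71
1 = 131·371 − 162·300
1 = −162·1042 + 455·371
1 = 455·1413 − 617·1042
So 1 = (455)·1413 + (-617)·1042.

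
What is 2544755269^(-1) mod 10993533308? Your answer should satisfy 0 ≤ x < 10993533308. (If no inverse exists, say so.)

1189727129

Apply the Euclidean algorithm to 10993533308 and 2544755269:
10993533308 = 4*2544755269 + 814512232
2544755269 = 3*814512232 + 101218573
814512232 = 8*101218573 + 4763648
101218573 = 21*4763648 + 1181965
4763648 = 4*1181965 + 35788
1181965 = 33*35788 + 961
35788 = 37*961 + 231
961 = 4*231 + 37
231 = 6*37 + 9
37 = 4*9 + 1
9 = 9*1 + 0
Since gcd(2544755269, 10993533308) = 1, back-substitute to write 1 as a combination:
1 = 37 − 4·9
1 = −4·231 + 25·37
1 = 25·961 − 104·231
1 = −104·35788 + 3873·961
1 = 3873·1181965 − 127913·35788
1 = −127913·4763648 + 515525·1181965
1 = 515525·101218573 − 10953938·4763648
1 = −10953938·814512232 + 88147029·101218573
1 = 88147029·2544755269 − 275395025·814512232
1 = −275395025·10993533308 + 1189727129·2544755269
So 2544755269·1189727129 ≡ 1 (mod 10993533308).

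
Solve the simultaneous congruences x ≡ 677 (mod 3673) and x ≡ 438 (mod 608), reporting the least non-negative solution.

680182

Write x = 677 + 3673·k. Then 3673·k ≡ 438 − 677 ≡ 369 (mod 608).
Need 3673⁻¹ mod 608. Extended Euclid on (608, 25):
608 = 24×25 + 8
25 = 3×8 + 1
8 = 8×1 + 0
Back-substitute:
1 = 25 − 3·8
1 = −3·608 + 73·25
3673⁻¹ ≡ 73 (mod 608), so k ≡ 73·369 ≡ 185 (mod 608).
x = 677 + 3673·185 = 680182.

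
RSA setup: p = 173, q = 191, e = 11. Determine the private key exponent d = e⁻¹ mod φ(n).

2971

φ(n) = (p−1)(q−1) = 172·190 = 32680.
Need d with 11·d ≡ 1 (mod 32680). Apply the extended Euclidean algorithm:
32680 = 2970×11 + 10
11 = 1×10 + 1
10 = 10×1 + 0
Back-substitute:
1 = 11 − 10
1 = −32680 + 2971·11
So 11·2971 ≡ 1 (mod 32680), hence d = 2971.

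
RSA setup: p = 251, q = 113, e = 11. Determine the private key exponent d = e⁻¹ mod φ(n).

5091

φ(n) = (p−1)(q−1) = 250·112 = 28000.
Need d with 11·d ≡ 1 (mod 28000). Apply the extended Euclidean algorithm:
28000 = 2545×11 + 5
11 = 2×5 + 1
5 = 5×1 + 0
Back-substitute:
1 = 11 − 2·5
1 = −2·28000 + 5091·11
So 11·5091 ≡ 1 (mod 28000), hence d = 5091.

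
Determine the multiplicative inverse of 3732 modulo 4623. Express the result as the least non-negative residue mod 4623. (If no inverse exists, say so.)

no inverse exists

Euclidean algorithm on 4623, 3732:
4623 = 1×3732 + 891
3732 = 4×891 + 168
891 = 5×168 + 51
168 = 3×51 + 15
51 = 3×15 + 6
15 = 2×6 + 3
6 = 2×3 + 0
gcd(3732, 4623) = 3 ≠ 1, so 3732 has no multiplicative inverse modulo 4623.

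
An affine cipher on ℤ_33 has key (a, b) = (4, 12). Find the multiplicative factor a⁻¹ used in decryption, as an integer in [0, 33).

25

Apply the Euclidean algorithm to 33 and 4:
33 = 8*4 + 1
4 = 4*1 + 0
Since gcd(4, 33) = 1, back-substitute to write 1 as a combination:
1 = 33 − 8·4
Thus 4·(-8) ≡ 1 (mod 33); reducing, -8 mod 33 = 25.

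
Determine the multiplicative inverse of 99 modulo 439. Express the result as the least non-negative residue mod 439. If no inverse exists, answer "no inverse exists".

102

Extended Euclidean algorithm:
439 = 4*99 + 43
99 = 2*43 + 13
43 = 3*13 + 4
13 = 3*4 + 1
4 = 4*1 + 0
The gcd is 1. Working backward:
1 = 13 − 3·4
1 = −3·43 + 10·13
1 = 10·99 − 23·43
1 = −23·439 + 102·99
So 99·102 ≡ 1 (mod 439).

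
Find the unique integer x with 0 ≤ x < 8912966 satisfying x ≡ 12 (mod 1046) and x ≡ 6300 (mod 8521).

Write x = 12 + 1046·k. Then 1046·k ≡ 6300 − 12 ≡ 6288 (mod 8521).
Need 1046⁻¹ mod 8521. Extended Euclid on (8521, 1046):
8521 = 8×1046 + 153
1046 = 6×153 + 128
153 = 1×128 + 25
128 = 5×25 + 3
25 = 8×3 + 1
3 = 3×1 + 0
Back-substitute:
1 = 25 − 8·3
1 = −8·128 + 41·25
1 = 41·153 − 49·128
1 = −49·1046 + 335·153
1 = 335·8521 − 2729·1046
1046⁻¹ ≡ 5792 (mod 8521), so k ≡ 5792·6288 ≡ 1342 (mod 8521).
x = 12 + 1046·1342 = 1403744.

1403744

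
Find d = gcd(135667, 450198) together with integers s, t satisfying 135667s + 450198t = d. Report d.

Repeated division:
450198 = 3*135667 + 43197
135667 = 3*43197 + 6076
43197 = 7*6076 + 665
6076 = 9*665 + 91
665 = 7*91 + 28
91 = 3*28 + 7
28 = 4*7 + 0
gcd(135667, 450198) = 7.
Back-substituting:
7 = 91 − 3·28
7 = −3·665 + 22·91
7 = 22·6076 − 201·665
7 = −201·43197 + 1429·6076
7 = 1429·135667 − 4488·43197
7 = −4488·450198 + 14893·135667
So 7 = (-4488)·450198 + (14893)·135667.

7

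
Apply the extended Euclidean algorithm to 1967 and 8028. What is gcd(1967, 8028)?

Repeated division:
8028 = 4·1967 + 160
1967 = 12·160 + 47
160 = 3·47 + 19
47 = 2·19 + 9
19 = 2·9 + 1
9 = 9·1 + 0
gcd(1967, 8028) = 1.
Express as a combination:
1 = 19 − 2·9
1 = −2·47 + 5·19
1 = 5·160 − 17·47
1 = −17·1967 + 209·160
1 = 209·8028 − 853·1967
So 1 = (209)·8028 + (-853)·1967.

1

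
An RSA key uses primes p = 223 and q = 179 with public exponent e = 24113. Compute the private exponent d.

7817

φ(n) = (p−1)(q−1) = 222·178 = 39516.
Need d with 24113·d ≡ 1 (mod 39516). Apply the extended Euclidean algorithm:
39516 = 1×24113 + 15403
24113 = 1×15403 + 8710
15403 = 1×8710 + 6693
8710 = 1×6693 + 2017
6693 = 3×2017 + 642
2017 = 3×642 + 91
642 = 7×91 + 5
91 = 18×5 + 1
5 = 5×1 + 0
Back-substitute:
1 = 91 − 18·5
1 = −18·642 + 127·91
1 = 127·2017 − 399·642
1 = −399·6693 + 1324·2017
1 = 1324·8710 − 1723·6693
1 = −1723·15403 + 3047·8710
1 = 3047·24113 − 4770·15403
1 = −4770·39516 + 7817·24113
So 24113·7817 ≡ 1 (mod 39516), hence d = 7817.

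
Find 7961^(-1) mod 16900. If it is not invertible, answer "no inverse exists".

Run Euclid on (16900, 7961):
16900 = 2*7961 + 978
7961 = 8*978 + 137
978 = 7*137 + 19
137 = 7*19 + 4
19 = 4*4 + 3
4 = 1*3 + 1
3 = 3*1 + 0
The gcd is 1. Working backward:
1 = 4 − 3
1 = −19 + 5·4
1 = 5·137 − 36·19
1 = −36·978 + 257·137
1 = 257·7961 − 2092·978
1 = −2092·16900 + 4441·7961
So 7961·4441 ≡ 1 (mod 16900).

4441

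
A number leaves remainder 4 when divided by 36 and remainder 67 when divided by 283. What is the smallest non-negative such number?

Write x = 4 + 36·k. Then 36·k ≡ 67 − 4 ≡ 63 (mod 283).
Need 36⁻¹ mod 283. Extended Euclid on (283, 36):
283 = 7*36 + 31
36 = 1*31 + 5
31 = 6*5 + 1
5 = 5*1 + 0
Back-substitute:
1 = 31 − 6·5
1 = −6·36 + 7·31
1 = 7·283 − 55·36
36⁻¹ ≡ 228 (mod 283), so k ≡ 228·63 ≡ 214 (mod 283).
x = 4 + 36·214 = 7708.

7708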